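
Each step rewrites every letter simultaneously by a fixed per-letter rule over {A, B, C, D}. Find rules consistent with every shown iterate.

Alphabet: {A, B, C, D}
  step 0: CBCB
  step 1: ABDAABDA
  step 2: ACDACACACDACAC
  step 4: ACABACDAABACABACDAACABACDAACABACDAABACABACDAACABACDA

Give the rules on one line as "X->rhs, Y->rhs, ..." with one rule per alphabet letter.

  step 1 ⇒ step 2: ABDAABDA ⇒ AC·DA·C·AC·AC·DA·C·AC
    A ↦ AC
    B ↦ DA
    D ↦ C
  step 0 ⇒ step 1: CBCB ⇒ AB·DA·AB·DA
    C ↦ AB

A->AC, B->DA, C->AB, D->C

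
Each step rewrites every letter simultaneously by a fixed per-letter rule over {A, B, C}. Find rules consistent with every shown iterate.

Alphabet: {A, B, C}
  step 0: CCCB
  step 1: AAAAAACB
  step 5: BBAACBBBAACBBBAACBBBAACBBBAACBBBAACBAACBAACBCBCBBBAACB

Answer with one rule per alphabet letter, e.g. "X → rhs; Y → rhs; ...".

A->B, B->CB, C->AA

  step 0 ⇒ step 1: CCCB ⇒ AA·AA·AA·CB
    B ↦ CB
    C ↦ AA
    A ↦ B  (constrained at step 1)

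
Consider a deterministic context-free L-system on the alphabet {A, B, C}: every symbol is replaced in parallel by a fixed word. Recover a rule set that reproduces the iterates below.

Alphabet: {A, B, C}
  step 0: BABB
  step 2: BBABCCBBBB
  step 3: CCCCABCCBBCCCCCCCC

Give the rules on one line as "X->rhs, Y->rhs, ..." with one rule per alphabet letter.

  step 2 ⇒ step 3: BBABCCBBBB ⇒ CC·CC·AB·CC·B·B·CC·CC·CC·CC
    A ↦ AB
    B ↦ CC
    C ↦ B

A->AB, B->CC, C->B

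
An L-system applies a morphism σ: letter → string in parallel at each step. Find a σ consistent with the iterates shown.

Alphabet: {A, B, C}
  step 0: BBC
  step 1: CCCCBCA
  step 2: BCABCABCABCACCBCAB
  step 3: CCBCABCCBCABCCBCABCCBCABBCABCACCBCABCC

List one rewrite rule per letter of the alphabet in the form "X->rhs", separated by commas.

A->B, B->CC, C->BCA

  step 2 ⇒ step 3: BCABCABCABCACCBCAB ⇒ CC·BCA·B·CC·BCA·B·CC·BCA·B·CC·BCA·B·BCA·BCA·CC·BCA·B·CC
    A ↦ B
    B ↦ CC
    C ↦ BCA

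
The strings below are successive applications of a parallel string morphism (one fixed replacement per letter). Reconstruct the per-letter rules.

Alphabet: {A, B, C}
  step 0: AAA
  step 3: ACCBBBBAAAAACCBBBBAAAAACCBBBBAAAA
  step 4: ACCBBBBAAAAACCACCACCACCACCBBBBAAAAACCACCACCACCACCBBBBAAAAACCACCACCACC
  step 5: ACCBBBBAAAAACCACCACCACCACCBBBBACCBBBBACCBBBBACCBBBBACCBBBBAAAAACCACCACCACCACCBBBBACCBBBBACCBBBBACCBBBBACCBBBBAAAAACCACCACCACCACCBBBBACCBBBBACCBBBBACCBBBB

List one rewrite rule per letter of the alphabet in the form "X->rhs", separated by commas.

  step 4 ⇒ step 5: ACCBBBBAAAAACCACCACCACCACCBBBBAAAAACCACCACCACCACCBBBBAAAAACCACCACCACC ⇒ ACC·BB·BB·A·A·A·A·ACC·ACC·ACC·ACC·ACC·BB·BB·ACC·BB·BB·ACC·BB·BB·ACC·BB·BB·ACC·BB·BB·A·A·A·A·ACC·ACC·ACC·ACC·ACC·BB·BB·ACC·BB·BB·ACC·BB·BB·ACC·BB·BB·ACC·BB·BB·A·A·A·A·ACC·ACC·ACC·ACC·ACC·BB·BB·ACC·BB·BB·ACC·BB·BB·ACC·BB·BB
    A ↦ ACC
    B ↦ A
    C ↦ BB

A->ACC, B->A, C->BB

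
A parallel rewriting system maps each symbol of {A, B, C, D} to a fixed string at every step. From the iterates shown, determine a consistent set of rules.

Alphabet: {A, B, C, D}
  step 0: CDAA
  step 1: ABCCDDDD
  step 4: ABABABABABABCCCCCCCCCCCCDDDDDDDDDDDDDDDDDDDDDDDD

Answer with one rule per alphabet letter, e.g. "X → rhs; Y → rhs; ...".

A->DD, B->D, C->AB, D->CC

  step 0 ⇒ step 1: CDAA ⇒ AB·CC·DD·DD
    A ↦ DD
    C ↦ AB
    D ↦ CC
    B ↦ D  (constrained at step 1)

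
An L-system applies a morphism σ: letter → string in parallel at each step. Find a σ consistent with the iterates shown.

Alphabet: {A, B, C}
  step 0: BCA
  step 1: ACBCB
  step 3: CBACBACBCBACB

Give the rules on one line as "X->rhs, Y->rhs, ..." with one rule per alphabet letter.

  step 0 ⇒ step 1: BCA ⇒ A·CB·CB
    A ↦ CB
    B ↦ A
    C ↦ CB

A->CB, B->A, C->CB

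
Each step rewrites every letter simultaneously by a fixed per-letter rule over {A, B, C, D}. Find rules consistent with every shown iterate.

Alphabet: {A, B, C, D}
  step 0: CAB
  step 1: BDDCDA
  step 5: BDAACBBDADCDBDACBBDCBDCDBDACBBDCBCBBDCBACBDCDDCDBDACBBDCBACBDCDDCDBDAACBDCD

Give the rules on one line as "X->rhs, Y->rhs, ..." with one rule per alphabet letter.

  step 0 ⇒ step 1: CAB ⇒ BD·DCD·A
    A ↦ DCD
    B ↦ A
    C ↦ BD
    D ↦ CB  (constrained at step 1)

A->DCD, B->A, C->BD, D->CB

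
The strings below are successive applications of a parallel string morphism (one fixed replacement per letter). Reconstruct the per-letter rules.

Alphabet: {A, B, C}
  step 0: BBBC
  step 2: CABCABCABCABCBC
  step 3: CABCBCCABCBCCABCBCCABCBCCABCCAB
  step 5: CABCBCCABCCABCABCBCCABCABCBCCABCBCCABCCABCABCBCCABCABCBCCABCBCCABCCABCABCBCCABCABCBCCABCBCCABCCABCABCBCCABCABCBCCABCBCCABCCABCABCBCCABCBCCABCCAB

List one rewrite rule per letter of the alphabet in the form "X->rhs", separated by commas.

A->CB, B->C, C->CAB

  step 2 ⇒ step 3: CABCABCABCABCBC ⇒ CAB·CB·C·CAB·CB·C·CAB·CB·C·CAB·CB·C·CAB·C·CAB
    A ↦ CB
    B ↦ C
    C ↦ CAB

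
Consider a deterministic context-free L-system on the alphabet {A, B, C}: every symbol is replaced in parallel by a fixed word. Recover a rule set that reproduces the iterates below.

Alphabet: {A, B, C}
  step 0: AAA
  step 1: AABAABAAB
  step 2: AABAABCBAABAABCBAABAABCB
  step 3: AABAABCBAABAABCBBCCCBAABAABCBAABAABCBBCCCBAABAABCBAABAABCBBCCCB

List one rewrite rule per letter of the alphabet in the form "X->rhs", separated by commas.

A->AAB, B->CB, C->BCC

  step 2 ⇒ step 3: AABAABCBAABAABCBAABAABCB ⇒ AAB·AAB·CB·AAB·AAB·CB·BCC·CB·AAB·AAB·CB·AAB·AAB·CB·BCC·CB·AAB·AAB·CB·AAB·AAB·CB·BCC·CB
    A ↦ AAB
    B ↦ CB
    C ↦ BCC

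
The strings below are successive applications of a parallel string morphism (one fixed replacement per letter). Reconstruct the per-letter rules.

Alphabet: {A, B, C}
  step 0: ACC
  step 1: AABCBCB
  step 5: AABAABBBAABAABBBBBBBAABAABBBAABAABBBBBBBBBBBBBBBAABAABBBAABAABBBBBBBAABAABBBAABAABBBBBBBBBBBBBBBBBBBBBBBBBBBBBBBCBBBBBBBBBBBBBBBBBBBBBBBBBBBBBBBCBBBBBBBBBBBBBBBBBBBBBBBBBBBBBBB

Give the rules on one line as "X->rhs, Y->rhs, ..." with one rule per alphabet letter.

  step 0 ⇒ step 1: ACC ⇒ AAB·CB·CB
    A ↦ AAB
    C ↦ CB
    B ↦ BB  (constrained at step 1)

A->AAB, B->BB, C->CB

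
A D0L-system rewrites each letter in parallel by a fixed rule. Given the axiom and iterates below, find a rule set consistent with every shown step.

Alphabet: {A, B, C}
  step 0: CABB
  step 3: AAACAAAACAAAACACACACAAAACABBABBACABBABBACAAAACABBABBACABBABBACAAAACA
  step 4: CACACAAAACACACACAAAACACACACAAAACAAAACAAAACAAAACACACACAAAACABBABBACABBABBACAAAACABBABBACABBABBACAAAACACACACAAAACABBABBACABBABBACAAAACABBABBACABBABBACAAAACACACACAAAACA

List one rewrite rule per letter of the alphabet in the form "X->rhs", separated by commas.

A->CA, B->BBA, C->AAA

  step 3 ⇒ step 4: AAACAAAACAAAACACACACAAAACABBABBACABBABBACAAAACABBABBACABBABBACAAAACA ⇒ CA·CA·CA·AAA·CA·CA·CA·CA·AAA·CA·CA·CA·CA·AAA·CA·AAA·CA·AAA·CA·AAA·CA·CA·CA·CA·AAA·CA·BBA·BBA·CA·BBA·BBA·CA·AAA·CA·BBA·BBA·CA·BBA·BBA·CA·AAA·CA·CA·CA·CA·AAA·CA·BBA·BBA·CA·BBA·BBA·CA·AAA·CA·BBA·BBA·CA·BBA·BBA·CA·AAA·CA·CA·CA·CA·AAA·CA
    A ↦ CA
    B ↦ BBA
    C ↦ AAA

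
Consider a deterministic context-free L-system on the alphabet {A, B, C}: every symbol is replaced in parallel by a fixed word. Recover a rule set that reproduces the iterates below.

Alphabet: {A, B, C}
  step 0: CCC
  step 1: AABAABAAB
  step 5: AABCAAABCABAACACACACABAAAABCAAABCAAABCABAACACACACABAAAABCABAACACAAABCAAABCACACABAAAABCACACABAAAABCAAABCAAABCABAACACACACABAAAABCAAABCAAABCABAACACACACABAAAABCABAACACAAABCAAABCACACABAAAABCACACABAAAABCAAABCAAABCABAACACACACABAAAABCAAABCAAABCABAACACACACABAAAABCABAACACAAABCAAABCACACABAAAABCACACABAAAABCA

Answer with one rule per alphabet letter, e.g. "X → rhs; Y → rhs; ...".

  step 0 ⇒ step 1: CCC ⇒ AAB·AAB·AAB
    C ↦ AAB
    A ↦ CA  (constrained at step 1)
    B ↦ BAA  (constrained at step 1)

A->CA, B->BAA, C->AAB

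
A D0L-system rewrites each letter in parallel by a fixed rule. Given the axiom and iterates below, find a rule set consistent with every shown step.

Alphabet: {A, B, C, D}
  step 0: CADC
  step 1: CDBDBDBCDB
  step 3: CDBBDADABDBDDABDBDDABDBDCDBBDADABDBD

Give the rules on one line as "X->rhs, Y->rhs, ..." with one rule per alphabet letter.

A->DBD, B->DA, C->CDB, D->B

  step 0 ⇒ step 1: CADC ⇒ CDB·DBD·B·CDB
    A ↦ DBD
    C ↦ CDB
    D ↦ B
    B ↦ DA  (constrained at step 1)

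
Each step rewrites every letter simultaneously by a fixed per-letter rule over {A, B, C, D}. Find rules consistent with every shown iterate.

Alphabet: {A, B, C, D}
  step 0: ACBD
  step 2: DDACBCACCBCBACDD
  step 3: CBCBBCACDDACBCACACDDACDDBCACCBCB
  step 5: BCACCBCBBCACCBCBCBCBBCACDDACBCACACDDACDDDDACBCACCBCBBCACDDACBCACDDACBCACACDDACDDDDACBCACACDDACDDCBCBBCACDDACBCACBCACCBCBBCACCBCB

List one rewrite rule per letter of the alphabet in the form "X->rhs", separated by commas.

  step 2 ⇒ step 3: DDACBCACCBCBACDD ⇒ CB·CB·BC·AC·DD·AC·BC·AC·AC·DD·AC·DD·BC·AC·CB·CB
    A ↦ BC
    B ↦ DD
    C ↦ AC
    D ↦ CB

A->BC, B->DD, C->AC, D->CB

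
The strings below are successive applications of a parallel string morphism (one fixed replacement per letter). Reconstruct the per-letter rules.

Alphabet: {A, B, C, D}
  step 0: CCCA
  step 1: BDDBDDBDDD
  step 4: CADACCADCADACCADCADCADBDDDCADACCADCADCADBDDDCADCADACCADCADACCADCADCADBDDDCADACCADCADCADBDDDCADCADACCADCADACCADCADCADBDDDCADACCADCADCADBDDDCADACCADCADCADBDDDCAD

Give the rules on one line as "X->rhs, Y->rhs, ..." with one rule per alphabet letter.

A->D, B->AC, C->BDD, D->CAD

  step 0 ⇒ step 1: CCCA ⇒ BDD·BDD·BDD·D
    A ↦ D
    C ↦ BDD
    B ↦ AC  (constrained at step 1)
    D ↦ CAD  (constrained at step 1)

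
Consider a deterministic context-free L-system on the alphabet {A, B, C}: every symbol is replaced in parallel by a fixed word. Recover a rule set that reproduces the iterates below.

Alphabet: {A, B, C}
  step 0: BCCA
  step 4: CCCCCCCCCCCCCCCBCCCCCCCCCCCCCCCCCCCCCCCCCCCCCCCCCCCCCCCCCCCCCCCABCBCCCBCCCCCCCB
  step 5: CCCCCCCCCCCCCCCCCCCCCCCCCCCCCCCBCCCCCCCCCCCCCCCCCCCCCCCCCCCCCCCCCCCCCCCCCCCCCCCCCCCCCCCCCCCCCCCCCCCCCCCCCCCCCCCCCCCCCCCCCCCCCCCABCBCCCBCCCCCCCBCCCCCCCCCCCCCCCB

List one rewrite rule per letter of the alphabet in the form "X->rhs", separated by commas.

  step 4 ⇒ step 5: CCCCCCCCCCCCCCCBCCCCCCCCCCCCCCCCCCCCCCCCCCCCCCCCCCCCCCCCCCCCCCCABCBCCCBCCCCCCCB ⇒ CC·CC·CC·CC·CC·CC·CC·CC·CC·CC·CC·CC·CC·CC·CC·CB·CC·CC·CC·CC·CC·CC·CC·CC·CC·CC·CC·CC·CC·CC·CC·CC·CC·CC·CC·CC·CC·CC·CC·CC·CC·CC·CC·CC·CC·CC·CC·CC·CC·CC·CC·CC·CC·CC·CC·CC·CC·CC·CC·CC·CC·CC·CC·CAB·CB·CC·CB·CC·CC·CC·CB·CC·CC·CC·CC·CC·CC·CC·CB
    A ↦ CAB
    B ↦ CB
    C ↦ CC

A->CAB, B->CB, C->CC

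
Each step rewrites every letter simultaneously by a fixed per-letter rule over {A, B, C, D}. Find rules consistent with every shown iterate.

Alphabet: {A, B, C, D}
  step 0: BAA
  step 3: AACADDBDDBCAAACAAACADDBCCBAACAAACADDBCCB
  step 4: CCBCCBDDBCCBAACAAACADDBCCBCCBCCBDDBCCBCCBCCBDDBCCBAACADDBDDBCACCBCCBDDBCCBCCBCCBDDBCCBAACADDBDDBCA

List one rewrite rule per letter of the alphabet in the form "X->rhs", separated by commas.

  step 3 ⇒ step 4: AACADDBDDBCAAACAAACADDBCCBAACAAACADDBCCB ⇒ CCB·CCB·DDB·CCB·A·A·CA·A·A·CA·DDB·CCB·CCB·CCB·DDB·CCB·CCB·CCB·DDB·CCB·A·A·CA·DDB·DDB·CA·CCB·CCB·DDB·CCB·CCB·CCB·DDB·CCB·A·A·CA·DDB·DDB·CA
    A ↦ CCB
    B ↦ CA
    C ↦ DDB
    D ↦ A

A->CCB, B->CA, C->DDB, D->A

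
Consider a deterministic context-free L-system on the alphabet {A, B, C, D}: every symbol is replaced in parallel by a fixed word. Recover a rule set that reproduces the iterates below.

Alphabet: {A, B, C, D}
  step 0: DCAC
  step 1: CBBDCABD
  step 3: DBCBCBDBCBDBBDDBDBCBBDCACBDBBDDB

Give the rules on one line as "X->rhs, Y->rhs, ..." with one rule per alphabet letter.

  step 0 ⇒ step 1: DCAC ⇒ CB·BD·CA·BD
    A ↦ CA
    C ↦ BD
    D ↦ CB
    B ↦ DB  (constrained at step 1)

A->CA, B->DB, C->BD, D->CB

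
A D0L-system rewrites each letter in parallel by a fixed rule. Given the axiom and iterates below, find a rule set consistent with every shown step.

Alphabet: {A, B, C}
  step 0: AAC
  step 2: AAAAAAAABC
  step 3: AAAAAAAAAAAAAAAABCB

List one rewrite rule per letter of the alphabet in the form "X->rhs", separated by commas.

A->AA, B->BC, C->B

  step 2 ⇒ step 3: AAAAAAAABC ⇒ AA·AA·AA·AA·AA·AA·AA·AA·BC·B
    A ↦ AA
    B ↦ BC
    C ↦ B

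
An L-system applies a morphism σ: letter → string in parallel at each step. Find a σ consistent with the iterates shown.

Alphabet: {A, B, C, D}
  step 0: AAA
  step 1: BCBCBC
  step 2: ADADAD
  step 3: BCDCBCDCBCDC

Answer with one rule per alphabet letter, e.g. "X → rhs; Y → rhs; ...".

  step 2 ⇒ step 3: ADADAD ⇒ BC·DC·BC·DC·BC·DC
    A ↦ BC
    D ↦ DC
  step 1 ⇒ step 2: BCBCBC ⇒ A·D·A·D·A·D
    B ↦ A
  step 1 ⇒ step 2: BCBCBC ⇒ A·D·A·D·A·D
    C ↦ D

A->BC, B->A, C->D, D->DC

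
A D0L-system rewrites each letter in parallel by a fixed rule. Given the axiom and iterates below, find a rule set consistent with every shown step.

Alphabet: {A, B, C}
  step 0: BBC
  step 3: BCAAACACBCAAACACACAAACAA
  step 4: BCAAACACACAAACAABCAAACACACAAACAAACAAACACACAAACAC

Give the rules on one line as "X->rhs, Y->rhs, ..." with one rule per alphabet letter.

  step 3 ⇒ step 4: BCAAACACBCAAACACACAAACAA ⇒ BC·AA·AC·AC·AC·AA·AC·AA·BC·AA·AC·AC·AC·AA·AC·AA·AC·AA·AC·AC·AC·AA·AC·AC
    A ↦ AC
    B ↦ BC
    C ↦ AA

A->AC, B->BC, C->AA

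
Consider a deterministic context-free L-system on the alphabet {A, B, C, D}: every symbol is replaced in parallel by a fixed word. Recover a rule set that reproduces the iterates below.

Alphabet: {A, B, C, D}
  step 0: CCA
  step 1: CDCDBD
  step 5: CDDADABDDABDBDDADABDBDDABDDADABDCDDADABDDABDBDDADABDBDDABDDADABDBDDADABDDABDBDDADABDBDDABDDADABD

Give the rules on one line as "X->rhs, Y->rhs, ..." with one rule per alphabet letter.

  step 0 ⇒ step 1: CCA ⇒ CD·CD·BD
    A ↦ BD
    C ↦ CD
    B ↦ BD  (constrained at step 1)
    D ↦ DA  (constrained at step 1)

A->BD, B->BD, C->CD, D->DA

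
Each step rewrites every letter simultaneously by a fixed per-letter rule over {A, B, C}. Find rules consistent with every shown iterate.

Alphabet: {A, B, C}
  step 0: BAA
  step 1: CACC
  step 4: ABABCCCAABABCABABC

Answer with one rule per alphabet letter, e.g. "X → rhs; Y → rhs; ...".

A->C, B->CA, C->AB

  step 0 ⇒ step 1: BAA ⇒ CA·C·C
    A ↦ C
    B ↦ CA
    C ↦ AB  (constrained at step 1)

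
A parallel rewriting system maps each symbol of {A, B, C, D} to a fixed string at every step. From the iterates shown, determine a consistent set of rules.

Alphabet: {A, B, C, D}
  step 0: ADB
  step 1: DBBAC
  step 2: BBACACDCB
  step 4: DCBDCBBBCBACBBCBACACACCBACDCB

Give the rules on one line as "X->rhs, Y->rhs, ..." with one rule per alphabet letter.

A->D, B->AC, C->CB, D->BB

  step 1 ⇒ step 2: DBBAC ⇒ BB·AC·AC·D·CB
    A ↦ D
    B ↦ AC
    C ↦ CB
    D ↦ BB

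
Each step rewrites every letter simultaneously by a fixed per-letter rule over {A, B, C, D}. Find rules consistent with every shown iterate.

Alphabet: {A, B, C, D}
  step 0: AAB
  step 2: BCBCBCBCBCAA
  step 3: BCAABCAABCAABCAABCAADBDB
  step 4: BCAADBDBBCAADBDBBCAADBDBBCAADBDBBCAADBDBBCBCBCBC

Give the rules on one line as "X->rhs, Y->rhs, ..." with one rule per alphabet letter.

A->DB, B->BC, C->AA, D->BC

  step 3 ⇒ step 4: BCAABCAABCAABCAABCAADBDB ⇒ BC·AA·DB·DB·BC·AA·DB·DB·BC·AA·DB·DB·BC·AA·DB·DB·BC·AA·DB·DB·BC·BC·BC·BC
    A ↦ DB
    B ↦ BC
    C ↦ AA
    D ↦ BC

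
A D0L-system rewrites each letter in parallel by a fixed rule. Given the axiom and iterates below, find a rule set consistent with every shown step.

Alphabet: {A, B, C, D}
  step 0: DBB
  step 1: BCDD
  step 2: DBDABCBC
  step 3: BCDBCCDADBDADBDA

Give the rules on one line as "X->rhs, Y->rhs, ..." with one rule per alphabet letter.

A->CDA, B->D, C->BDA, D->BC

  step 2 ⇒ step 3: DBDABCBC ⇒ BC·D·BC·CDA·D·BDA·D·BDA
    A ↦ CDA
    B ↦ D
    C ↦ BDA
    D ↦ BC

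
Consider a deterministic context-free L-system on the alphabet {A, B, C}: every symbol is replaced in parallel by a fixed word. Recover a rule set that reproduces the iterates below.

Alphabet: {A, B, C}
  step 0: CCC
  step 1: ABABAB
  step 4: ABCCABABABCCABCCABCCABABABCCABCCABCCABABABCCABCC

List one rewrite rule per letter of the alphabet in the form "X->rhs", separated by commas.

  step 0 ⇒ step 1: CCC ⇒ AB·AB·AB
    C ↦ AB
    A ↦ AB  (constrained at step 1)
    B ↦ CC  (constrained at step 1)

A->AB, B->CC, C->AB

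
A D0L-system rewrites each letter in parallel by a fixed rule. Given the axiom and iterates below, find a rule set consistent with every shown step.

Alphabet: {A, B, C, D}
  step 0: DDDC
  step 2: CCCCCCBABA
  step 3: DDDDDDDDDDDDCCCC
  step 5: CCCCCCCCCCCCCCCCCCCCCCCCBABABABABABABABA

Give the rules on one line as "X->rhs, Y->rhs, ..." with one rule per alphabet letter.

A->C, B->C, C->DD, D->BA

  step 2 ⇒ step 3: CCCCCCBABA ⇒ DD·DD·DD·DD·DD·DD·C·C·C·C
    A ↦ C
    B ↦ C
    C ↦ DD
    D ↦ BA  (constrained at step 0)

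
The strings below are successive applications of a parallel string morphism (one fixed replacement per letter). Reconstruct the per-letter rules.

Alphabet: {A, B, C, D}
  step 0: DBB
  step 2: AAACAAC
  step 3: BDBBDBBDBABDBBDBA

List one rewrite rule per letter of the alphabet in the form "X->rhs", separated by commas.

  step 2 ⇒ step 3: AAACAAC ⇒ BDB·BDB·BDB·A·BDB·BDB·A
    A ↦ BDB
    C ↦ A
    B ↦ CCD  (constrained at step 0)
    D ↦ C  (constrained at step 0)

A->BDB, B->CCD, C->A, D->C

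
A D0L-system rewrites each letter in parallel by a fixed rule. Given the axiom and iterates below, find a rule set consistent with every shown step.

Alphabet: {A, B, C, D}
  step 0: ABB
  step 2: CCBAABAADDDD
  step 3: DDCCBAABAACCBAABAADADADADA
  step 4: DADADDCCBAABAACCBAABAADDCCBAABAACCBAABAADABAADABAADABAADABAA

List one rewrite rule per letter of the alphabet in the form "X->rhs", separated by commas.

  step 3 ⇒ step 4: DDCCBAABAACCBAABAADADADADA ⇒ DA·DA·D·D·CC·BAA·BAA·CC·BAA·BAA·D·D·CC·BAA·BAA·CC·BAA·BAA·DA·BAA·DA·BAA·DA·BAA·DA·BAA
    A ↦ BAA
    B ↦ CC
    C ↦ D
    D ↦ DA

A->BAA, B->CC, C->D, D->DA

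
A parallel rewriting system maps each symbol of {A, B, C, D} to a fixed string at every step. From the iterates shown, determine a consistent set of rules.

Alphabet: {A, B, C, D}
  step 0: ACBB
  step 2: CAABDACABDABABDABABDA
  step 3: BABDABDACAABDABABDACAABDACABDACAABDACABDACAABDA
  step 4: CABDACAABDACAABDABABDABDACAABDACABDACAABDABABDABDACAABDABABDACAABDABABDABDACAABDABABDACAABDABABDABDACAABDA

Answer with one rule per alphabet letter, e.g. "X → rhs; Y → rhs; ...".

  step 3 ⇒ step 4: BABDABDACAABDABABDACAABDACABDACAABDACABDACAABDA ⇒ CA·BDA·CA·A·BDA·CA·A·BDA·BA·BDA·BDA·CA·A·BDA·CA·BDA·CA·A·BDA·BA·BDA·BDA·CA·A·BDA·BA·BDA·CA·A·BDA·BA·BDA·BDA·CA·A·BDA·BA·BDA·CA·A·BDA·BA·BDA·BDA·CA·A·BDA
    A ↦ BDA
    B ↦ CA
    C ↦ BA
    D ↦ A

A->BDA, B->CA, C->BA, D->A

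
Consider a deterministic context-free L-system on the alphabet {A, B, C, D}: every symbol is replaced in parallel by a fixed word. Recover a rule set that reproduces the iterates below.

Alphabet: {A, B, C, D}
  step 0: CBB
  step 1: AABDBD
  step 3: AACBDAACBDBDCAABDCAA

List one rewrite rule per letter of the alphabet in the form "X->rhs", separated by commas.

  step 0 ⇒ step 1: CBB ⇒ AA·BD·BD
    B ↦ BD
    C ↦ AA
    A ↦ CDB  (constrained at step 1)
    D ↦ C  (constrained at step 1)

A->CDB, B->BD, C->AA, D->C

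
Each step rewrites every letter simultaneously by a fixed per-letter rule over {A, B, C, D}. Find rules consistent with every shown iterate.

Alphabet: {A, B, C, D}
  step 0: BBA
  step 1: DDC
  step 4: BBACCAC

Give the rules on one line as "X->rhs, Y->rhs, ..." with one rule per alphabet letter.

  step 0 ⇒ step 1: BBA ⇒ D·D·C
    A ↦ C
    B ↦ D
    C ↦ AC  (constrained at step 1)
    D ↦ B  (constrained at step 1)

A->C, B->D, C->AC, D->B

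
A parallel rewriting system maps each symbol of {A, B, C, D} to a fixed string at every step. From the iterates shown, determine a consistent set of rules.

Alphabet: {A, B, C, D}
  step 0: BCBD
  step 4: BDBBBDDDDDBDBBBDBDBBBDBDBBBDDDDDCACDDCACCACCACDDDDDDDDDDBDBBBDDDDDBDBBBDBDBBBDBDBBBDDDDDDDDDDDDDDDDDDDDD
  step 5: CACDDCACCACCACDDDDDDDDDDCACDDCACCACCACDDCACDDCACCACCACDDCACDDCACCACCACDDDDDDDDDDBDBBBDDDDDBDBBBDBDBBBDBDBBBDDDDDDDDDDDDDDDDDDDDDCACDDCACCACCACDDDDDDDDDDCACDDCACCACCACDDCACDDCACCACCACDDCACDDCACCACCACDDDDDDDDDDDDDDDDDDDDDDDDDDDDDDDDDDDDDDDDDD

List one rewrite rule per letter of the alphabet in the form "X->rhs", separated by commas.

  step 4 ⇒ step 5: BDBBBDDDDDBDBBBDBDBBBDBDBBBDDDDDCACDDCACCACCACDDDDDDDDDDBDBBBDDDDDBDBBBDBDBBBDBDBBBDDDDDDDDDDDDDDDDDDDDD ⇒ CAC·DD·CAC·CAC·CAC·DD·DD·DD·DD·DD·CAC·DD·CAC·CAC·CAC·DD·CAC·DD·CAC·CAC·CAC·DD·CAC·DD·CAC·CAC·CAC·DD·DD·DD·DD·DD·BD·BB·BD·DD·DD·BD·BB·BD·BD·BB·BD·BD·BB·BD·DD·DD·DD·DD·DD·DD·DD·DD·DD·DD·CAC·DD·CAC·CAC·CAC·DD·DD·DD·DD·DD·CAC·DD·CAC·CAC·CAC·DD·CAC·DD·CAC·CAC·CAC·DD·CAC·DD·CAC·CAC·CAC·DD·DD·DD·DD·DD·DD·DD·DD·DD·DD·DD·DD·DD·DD·DD·DD·DD·DD·DD·DD·DD
    A ↦ BB
    B ↦ CAC
    C ↦ BD
    D ↦ DD

A->BB, B->CAC, C->BD, D->DD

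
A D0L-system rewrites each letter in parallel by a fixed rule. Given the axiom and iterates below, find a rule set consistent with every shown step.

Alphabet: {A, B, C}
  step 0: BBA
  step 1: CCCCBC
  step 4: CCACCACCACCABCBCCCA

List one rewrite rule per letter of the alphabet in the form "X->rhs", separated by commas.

A->BC, B->CC, C->A

  step 0 ⇒ step 1: BBA ⇒ CC·CC·BC
    A ↦ BC
    B ↦ CC
    C ↦ A  (constrained at step 1)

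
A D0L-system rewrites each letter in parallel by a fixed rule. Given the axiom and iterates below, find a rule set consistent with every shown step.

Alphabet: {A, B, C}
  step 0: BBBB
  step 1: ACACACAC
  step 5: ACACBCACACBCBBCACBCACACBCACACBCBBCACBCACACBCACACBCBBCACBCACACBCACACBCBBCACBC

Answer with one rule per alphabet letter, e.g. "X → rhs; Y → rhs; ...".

A->B, B->AC, C->BC

  step 0 ⇒ step 1: BBBB ⇒ AC·AC·AC·AC
    B ↦ AC
    A ↦ B  (constrained at step 1)
    C ↦ BC  (constrained at step 1)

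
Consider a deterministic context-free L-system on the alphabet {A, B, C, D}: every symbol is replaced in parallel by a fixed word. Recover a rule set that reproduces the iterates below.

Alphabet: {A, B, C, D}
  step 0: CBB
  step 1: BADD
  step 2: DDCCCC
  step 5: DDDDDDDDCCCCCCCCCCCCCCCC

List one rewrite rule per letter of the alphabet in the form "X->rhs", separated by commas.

A->D, B->D, C->BA, D->CC

  step 1 ⇒ step 2: BADD ⇒ D·D·CC·CC
    A ↦ D
    B ↦ D
    D ↦ CC
  step 0 ⇒ step 1: CBB ⇒ BA·D·D
    C ↦ BA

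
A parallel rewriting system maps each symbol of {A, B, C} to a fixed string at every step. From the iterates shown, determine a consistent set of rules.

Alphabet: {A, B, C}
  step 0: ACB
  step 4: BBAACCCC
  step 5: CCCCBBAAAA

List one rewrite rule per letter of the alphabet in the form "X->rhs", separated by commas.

A->B, B->CC, C->A

  step 4 ⇒ step 5: BBAACCCC ⇒ CC·CC·B·B·A·A·A·A
    A ↦ B
    B ↦ CC
    C ↦ A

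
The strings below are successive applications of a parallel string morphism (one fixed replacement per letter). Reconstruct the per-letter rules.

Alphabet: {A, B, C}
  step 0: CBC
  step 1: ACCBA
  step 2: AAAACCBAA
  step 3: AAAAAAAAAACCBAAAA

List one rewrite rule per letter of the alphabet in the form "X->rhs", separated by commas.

A->AA, B->CCB, C->A

  step 2 ⇒ step 3: AAAACCBAA ⇒ AA·AA·AA·AA·A·A·CCB·AA·AA
    A ↦ AA
    B ↦ CCB
    C ↦ A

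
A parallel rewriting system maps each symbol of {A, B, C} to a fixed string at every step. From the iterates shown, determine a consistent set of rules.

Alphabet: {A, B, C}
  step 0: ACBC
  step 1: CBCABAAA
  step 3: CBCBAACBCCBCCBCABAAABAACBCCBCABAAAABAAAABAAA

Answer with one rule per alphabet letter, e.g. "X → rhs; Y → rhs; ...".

A->CBC, B->BAA, C->A

  step 0 ⇒ step 1: ACBC ⇒ CBC·A·BAA·A
    A ↦ CBC
    B ↦ BAA
    C ↦ A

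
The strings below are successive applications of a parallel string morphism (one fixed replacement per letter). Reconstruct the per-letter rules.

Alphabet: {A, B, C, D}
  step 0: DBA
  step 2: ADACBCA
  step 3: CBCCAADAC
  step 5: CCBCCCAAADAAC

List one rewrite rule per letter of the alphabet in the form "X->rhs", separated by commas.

A->C, B->AD, C->A, D->BC

  step 2 ⇒ step 3: ADACBCA ⇒ C·BC·C·A·AD·A·C
    A ↦ C
    B ↦ AD
    C ↦ A
    D ↦ BC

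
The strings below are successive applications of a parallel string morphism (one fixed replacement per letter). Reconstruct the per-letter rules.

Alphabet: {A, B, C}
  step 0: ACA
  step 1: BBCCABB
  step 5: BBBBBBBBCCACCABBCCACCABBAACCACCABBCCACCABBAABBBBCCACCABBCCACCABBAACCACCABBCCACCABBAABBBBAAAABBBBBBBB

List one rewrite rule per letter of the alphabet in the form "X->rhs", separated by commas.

  step 0 ⇒ step 1: ACA ⇒ BB·CCA·BB
    A ↦ BB
    C ↦ CCA
    B ↦ A  (constrained at step 1)

A->BB, B->A, C->CCA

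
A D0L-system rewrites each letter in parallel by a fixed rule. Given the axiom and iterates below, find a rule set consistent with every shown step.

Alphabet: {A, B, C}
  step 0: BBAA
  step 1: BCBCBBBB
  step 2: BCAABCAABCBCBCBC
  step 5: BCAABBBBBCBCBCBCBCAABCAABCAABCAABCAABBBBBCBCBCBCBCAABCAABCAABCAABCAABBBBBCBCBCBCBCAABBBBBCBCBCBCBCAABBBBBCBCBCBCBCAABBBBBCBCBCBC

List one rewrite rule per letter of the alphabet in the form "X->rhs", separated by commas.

  step 1 ⇒ step 2: BCBCBBBB ⇒ BC·AA·BC·AA·BC·BC·BC·BC
    B ↦ BC
    C ↦ AA
  step 0 ⇒ step 1: BBAA ⇒ BC·BC·BB·BB
    A ↦ BB

A->BB, B->BC, C->AA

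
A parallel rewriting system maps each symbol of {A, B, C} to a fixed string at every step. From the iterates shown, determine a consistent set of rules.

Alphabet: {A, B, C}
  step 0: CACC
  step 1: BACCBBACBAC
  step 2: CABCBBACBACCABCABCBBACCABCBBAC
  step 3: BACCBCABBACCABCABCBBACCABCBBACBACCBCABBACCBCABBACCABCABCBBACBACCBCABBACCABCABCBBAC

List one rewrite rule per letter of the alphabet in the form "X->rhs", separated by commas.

  step 2 ⇒ step 3: CABCBBACBACCABCABCBBACCABCBBAC ⇒ BAC·CB·CAB·BAC·CAB·CAB·CB·BAC·CAB·CB·BAC·BAC·CB·CAB·BAC·CB·CAB·BAC·CAB·CAB·CB·BAC·BAC·CB·CAB·BAC·CAB·CAB·CB·BAC
    A ↦ CB
    B ↦ CAB
    C ↦ BAC

A->CB, B->CAB, C->BAC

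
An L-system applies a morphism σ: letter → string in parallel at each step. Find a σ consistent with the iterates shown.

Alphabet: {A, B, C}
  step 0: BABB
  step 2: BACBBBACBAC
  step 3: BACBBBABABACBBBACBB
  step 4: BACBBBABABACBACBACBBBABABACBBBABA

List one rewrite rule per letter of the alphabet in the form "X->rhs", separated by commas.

  step 3 ⇒ step 4: BACBBBABABACBBBACBB ⇒ BA·C·BB·BA·BA·BA·C·BA·C·BA·C·BB·BA·BA·BA·C·BB·BA·BA
    A ↦ C
    B ↦ BA
    C ↦ BB

A->C, B->BA, C->BB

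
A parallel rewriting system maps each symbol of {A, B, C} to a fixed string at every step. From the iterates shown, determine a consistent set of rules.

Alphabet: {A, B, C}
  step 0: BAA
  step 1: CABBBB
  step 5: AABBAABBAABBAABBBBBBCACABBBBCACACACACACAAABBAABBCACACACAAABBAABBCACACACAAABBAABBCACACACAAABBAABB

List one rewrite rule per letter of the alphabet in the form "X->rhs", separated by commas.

  step 0 ⇒ step 1: BAA ⇒ CA·BB·BB
    A ↦ BB
    B ↦ CA
    C ↦ AA  (constrained at step 1)

A->BB, B->CA, C->AA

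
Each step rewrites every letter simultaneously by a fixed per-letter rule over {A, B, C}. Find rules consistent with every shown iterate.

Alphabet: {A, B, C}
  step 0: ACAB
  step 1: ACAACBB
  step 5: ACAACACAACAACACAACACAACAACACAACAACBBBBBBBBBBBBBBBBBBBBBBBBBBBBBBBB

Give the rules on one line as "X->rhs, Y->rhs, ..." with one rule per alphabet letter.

  step 0 ⇒ step 1: ACAB ⇒ AC·A·AC·BB
    A ↦ AC
    B ↦ BB
    C ↦ A

A->AC, B->BB, C->A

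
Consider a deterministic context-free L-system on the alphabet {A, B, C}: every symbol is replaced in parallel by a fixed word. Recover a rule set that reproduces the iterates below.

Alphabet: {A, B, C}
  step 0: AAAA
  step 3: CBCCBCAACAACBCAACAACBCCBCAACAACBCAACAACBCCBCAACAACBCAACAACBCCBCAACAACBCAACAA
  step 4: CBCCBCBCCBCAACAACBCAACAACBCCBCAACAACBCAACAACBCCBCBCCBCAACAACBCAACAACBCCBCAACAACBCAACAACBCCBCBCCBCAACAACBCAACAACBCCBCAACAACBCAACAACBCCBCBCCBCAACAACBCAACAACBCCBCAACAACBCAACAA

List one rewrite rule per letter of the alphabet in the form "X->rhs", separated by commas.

A->CAA, B->C, C->CB

  step 3 ⇒ step 4: CBCCBCAACAACBCAACAACBCCBCAACAACBCAACAACBCCBCAACAACBCAACAACBCCBCAACAACBCAACAA ⇒ CB·C·CB·CB·C·CB·CAA·CAA·CB·CAA·CAA·CB·C·CB·CAA·CAA·CB·CAA·CAA·CB·C·CB·CB·C·CB·CAA·CAA·CB·CAA·CAA·CB·C·CB·CAA·CAA·CB·CAA·CAA·CB·C·CB·CB·C·CB·CAA·CAA·CB·CAA·CAA·CB·C·CB·CAA·CAA·CB·CAA·CAA·CB·C·CB·CB·C·CB·CAA·CAA·CB·CAA·CAA·CB·C·CB·CAA·CAA·CB·CAA·CAA
    A ↦ CAA
    B ↦ C
    C ↦ CB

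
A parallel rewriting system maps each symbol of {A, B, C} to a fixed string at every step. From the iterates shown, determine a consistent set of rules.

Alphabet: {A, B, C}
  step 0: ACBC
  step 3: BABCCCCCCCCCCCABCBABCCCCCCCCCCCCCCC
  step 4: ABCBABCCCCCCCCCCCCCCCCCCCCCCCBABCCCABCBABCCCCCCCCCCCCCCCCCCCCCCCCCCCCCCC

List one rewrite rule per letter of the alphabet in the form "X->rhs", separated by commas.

  step 3 ⇒ step 4: BABCCCCCCCCCCCABCBABCCCCCCCCCCCCCCC ⇒ ABC·B·ABC·CC·CC·CC·CC·CC·CC·CC·CC·CC·CC·CC·B·ABC·CC·ABC·B·ABC·CC·CC·CC·CC·CC·CC·CC·CC·CC·CC·CC·CC·CC·CC·CC
    A ↦ B
    B ↦ ABC
    C ↦ CC

A->B, B->ABC, C->CC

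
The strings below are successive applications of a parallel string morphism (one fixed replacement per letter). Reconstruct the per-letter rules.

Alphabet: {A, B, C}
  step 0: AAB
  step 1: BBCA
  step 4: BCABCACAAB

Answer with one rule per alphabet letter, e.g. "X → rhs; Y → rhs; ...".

A->B, B->CA, C->A

  step 0 ⇒ step 1: AAB ⇒ B·B·CA
    A ↦ B
    B ↦ CA
    C ↦ A  (constrained at step 1)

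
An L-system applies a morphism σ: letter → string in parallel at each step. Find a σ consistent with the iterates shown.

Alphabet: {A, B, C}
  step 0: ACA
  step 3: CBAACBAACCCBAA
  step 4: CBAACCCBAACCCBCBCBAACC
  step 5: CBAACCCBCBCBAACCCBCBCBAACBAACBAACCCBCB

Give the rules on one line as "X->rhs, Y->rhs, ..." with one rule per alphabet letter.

A->C, B->AA, C->CB

  step 4 ⇒ step 5: CBAACCCBAACCCBCBCBAACC ⇒ CB·AA·C·C·CB·CB·CB·AA·C·C·CB·CB·CB·AA·CB·AA·CB·AA·C·C·CB·CB
    A ↦ C
    B ↦ AA
    C ↦ CB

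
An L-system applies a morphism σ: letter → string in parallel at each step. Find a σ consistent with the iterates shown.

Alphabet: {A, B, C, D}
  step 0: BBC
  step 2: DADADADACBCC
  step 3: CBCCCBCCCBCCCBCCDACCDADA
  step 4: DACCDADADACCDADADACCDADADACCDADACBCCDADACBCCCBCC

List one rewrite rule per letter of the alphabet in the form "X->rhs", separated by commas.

  step 3 ⇒ step 4: CBCCCBCCCBCCCBCCDACCDADA ⇒ DA·CC·DA·DA·DA·CC·DA·DA·DA·CC·DA·DA·DA·CC·DA·DA·CB·CC·DA·DA·CB·CC·CB·CC
    A ↦ CC
    B ↦ CC
    C ↦ DA
    D ↦ CB

A->CC, B->CC, C->DA, D->CB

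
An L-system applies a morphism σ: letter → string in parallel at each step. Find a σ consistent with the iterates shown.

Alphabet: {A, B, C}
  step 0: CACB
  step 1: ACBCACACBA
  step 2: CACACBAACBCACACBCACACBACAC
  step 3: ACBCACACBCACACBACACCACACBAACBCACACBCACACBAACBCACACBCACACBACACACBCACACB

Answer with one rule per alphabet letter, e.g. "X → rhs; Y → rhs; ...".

  step 2 ⇒ step 3: CACACBAACBCACACBCACACBACAC ⇒ ACB·CAC·ACB·CAC·ACB·A·CAC·CAC·ACB·A·ACB·CAC·ACB·CAC·ACB·A·ACB·CAC·ACB·CAC·ACB·A·CAC·ACB·CAC·ACB
    A ↦ CAC
    B ↦ A
    C ↦ ACB

A->CAC, B->A, C->ACB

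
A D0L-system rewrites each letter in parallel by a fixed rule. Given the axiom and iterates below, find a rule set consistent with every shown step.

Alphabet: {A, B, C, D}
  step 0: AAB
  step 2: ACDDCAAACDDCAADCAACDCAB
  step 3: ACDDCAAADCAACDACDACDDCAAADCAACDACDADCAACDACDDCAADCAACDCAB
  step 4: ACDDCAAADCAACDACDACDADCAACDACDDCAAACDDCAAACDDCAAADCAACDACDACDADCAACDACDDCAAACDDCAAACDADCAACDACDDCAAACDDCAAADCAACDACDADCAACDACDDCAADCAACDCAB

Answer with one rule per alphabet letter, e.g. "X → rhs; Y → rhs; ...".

  step 3 ⇒ step 4: ACDDCAAADCAACDACDACDDCAAADCAACDACDADCAACDACDDCAADCAACDCAB ⇒ ACD·DCA·A·A·DCA·ACD·ACD·ACD·A·DCA·ACD·ACD·DCA·A·ACD·DCA·A·ACD·DCA·A·A·DCA·ACD·ACD·ACD·A·DCA·ACD·ACD·DCA·A·ACD·DCA·A·ACD·A·DCA·ACD·ACD·DCA·A·ACD·DCA·A·A·DCA·ACD·ACD·A·DCA·ACD·ACD·DCA·A·DCA·ACD·CAB
    A ↦ ACD
    B ↦ CAB
    C ↦ DCA
    D ↦ A

A->ACD, B->CAB, C->DCA, D->A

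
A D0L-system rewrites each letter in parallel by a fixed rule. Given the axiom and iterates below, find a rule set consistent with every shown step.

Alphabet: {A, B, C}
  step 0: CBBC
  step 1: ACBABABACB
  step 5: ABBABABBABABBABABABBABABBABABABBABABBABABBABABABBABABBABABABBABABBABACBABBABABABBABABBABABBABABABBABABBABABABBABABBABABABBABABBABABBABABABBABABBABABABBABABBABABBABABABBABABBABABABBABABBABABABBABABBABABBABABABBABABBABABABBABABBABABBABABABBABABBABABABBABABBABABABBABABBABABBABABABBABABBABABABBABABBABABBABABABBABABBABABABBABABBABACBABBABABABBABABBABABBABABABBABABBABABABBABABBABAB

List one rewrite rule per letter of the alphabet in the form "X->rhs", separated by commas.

  step 0 ⇒ step 1: CBBC ⇒ ACB·AB·AB·ACB
    B ↦ AB
    C ↦ ACB
    A ↦ BAB  (constrained at step 1)

A->BAB, B->AB, C->ACB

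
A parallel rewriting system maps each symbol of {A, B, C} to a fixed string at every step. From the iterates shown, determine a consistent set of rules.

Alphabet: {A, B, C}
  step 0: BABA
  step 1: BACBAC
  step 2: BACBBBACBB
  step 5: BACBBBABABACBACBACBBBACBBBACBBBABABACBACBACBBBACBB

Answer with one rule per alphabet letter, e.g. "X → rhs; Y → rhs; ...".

A->C, B->BA, C->BB

  step 1 ⇒ step 2: BACBAC ⇒ BA·C·BB·BA·C·BB
    A ↦ C
    B ↦ BA
    C ↦ BB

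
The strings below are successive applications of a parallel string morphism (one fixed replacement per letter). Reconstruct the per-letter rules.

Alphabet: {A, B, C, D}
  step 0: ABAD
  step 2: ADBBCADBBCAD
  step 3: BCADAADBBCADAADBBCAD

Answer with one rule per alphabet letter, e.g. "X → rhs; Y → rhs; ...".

A->BC, B->A, C->DB, D->AD

  step 2 ⇒ step 3: ADBBCADBBCAD ⇒ BC·AD·A·A·DB·BC·AD·A·A·DB·BC·AD
    A ↦ BC
    B ↦ A
    C ↦ DB
    D ↦ AD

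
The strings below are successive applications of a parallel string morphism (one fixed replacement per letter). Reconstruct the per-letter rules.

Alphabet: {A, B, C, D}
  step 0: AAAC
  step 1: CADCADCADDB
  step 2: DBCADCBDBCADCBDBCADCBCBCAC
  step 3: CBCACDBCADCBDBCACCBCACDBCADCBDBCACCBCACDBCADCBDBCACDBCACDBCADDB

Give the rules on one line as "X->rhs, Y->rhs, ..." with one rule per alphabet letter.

  step 2 ⇒ step 3: DBCADCBDBCADCBDBCADCBCBCAC ⇒ CB·CAC·DB·CAD·CB·DB·CAC·CB·CAC·DB·CAD·CB·DB·CAC·CB·CAC·DB·CAD·CB·DB·CAC·DB·CAC·DB·CAD·DB
    A ↦ CAD
    B ↦ CAC
    C ↦ DB
    D ↦ CB

A->CAD, B->CAC, C->DB, D->CB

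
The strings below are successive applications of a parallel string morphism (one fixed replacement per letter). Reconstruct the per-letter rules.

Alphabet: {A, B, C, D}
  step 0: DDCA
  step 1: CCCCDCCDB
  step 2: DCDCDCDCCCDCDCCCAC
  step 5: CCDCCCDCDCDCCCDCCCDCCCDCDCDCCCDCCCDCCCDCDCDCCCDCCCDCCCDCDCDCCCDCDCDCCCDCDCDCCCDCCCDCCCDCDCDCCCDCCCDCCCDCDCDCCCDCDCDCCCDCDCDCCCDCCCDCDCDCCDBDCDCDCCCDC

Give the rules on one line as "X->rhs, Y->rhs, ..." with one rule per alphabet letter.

  step 1 ⇒ step 2: CCCCDCCDB ⇒ DC·DC·DC·DC·CC·DC·DC·CC·AC
    B ↦ AC
    C ↦ DC
    D ↦ CC
  step 0 ⇒ step 1: DDCA ⇒ CC·CC·DC·CDB
    A ↦ CDB

A->CDB, B->AC, C->DC, D->CC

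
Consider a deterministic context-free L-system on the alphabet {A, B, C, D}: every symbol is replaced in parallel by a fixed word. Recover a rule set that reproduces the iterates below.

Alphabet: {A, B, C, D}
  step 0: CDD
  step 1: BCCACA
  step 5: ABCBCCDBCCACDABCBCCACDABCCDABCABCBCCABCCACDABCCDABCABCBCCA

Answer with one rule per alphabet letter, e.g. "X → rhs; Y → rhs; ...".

  step 0 ⇒ step 1: CDD ⇒ BC·CA·CA
    C ↦ BC
    D ↦ CA
    A ↦ CD  (constrained at step 1)
    B ↦ A  (constrained at step 1)

A->CD, B->A, C->BC, D->CA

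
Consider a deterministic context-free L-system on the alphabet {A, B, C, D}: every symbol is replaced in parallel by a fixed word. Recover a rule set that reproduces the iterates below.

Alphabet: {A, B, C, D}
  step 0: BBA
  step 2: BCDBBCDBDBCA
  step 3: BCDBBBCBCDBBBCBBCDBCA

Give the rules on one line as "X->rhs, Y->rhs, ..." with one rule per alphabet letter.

  step 2 ⇒ step 3: BCDBBCDBDBCA ⇒ BC·DB·B·BC·BC·DB·B·BC·B·BC·DB·CA
    A ↦ CA
    B ↦ BC
    C ↦ DB
    D ↦ B

A->CA, B->BC, C->DB, D->B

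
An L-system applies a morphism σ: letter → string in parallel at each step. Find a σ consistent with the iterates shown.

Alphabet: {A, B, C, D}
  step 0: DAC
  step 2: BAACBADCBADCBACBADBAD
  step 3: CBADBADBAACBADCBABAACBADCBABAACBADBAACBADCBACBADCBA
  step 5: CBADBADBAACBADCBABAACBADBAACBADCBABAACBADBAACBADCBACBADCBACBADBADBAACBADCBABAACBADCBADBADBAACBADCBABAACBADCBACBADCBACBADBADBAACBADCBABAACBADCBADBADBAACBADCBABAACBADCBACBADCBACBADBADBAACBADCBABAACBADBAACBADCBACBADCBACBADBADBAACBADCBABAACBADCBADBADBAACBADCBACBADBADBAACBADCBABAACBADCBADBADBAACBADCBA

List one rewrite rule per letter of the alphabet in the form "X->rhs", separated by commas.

  step 2 ⇒ step 3: BAACBADCBADCBACBADBAD ⇒ C·BAD·BAD·BAA·C·BAD·CBA·BAA·C·BAD·CBA·BAA·C·BAD·BAA·C·BAD·CBA·C·BAD·CBA
    A ↦ BAD
    B ↦ C
    C ↦ BAA
    D ↦ CBA

A->BAD, B->C, C->BAA, D->CBA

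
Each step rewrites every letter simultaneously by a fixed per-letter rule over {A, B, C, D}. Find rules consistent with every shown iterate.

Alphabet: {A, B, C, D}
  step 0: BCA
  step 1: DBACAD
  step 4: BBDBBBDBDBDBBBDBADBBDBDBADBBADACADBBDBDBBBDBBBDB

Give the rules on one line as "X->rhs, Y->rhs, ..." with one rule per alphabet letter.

A->AD, B->DB, C->AC, D->BB

  step 0 ⇒ step 1: BCA ⇒ DB·AC·AD
    A ↦ AD
    B ↦ DB
    C ↦ AC
    D ↦ BB  (constrained at step 1)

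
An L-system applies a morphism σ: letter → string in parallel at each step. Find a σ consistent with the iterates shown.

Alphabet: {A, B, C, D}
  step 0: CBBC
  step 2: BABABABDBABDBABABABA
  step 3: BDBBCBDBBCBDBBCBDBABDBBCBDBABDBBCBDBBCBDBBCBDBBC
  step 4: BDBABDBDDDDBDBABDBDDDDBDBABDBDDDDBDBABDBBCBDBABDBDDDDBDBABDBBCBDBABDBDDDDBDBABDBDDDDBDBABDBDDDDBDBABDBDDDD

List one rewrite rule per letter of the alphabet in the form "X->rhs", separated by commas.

A->BBC, B->BD, C->DDD, D->BA

  step 3 ⇒ step 4: BDBBCBDBBCBDBBCBDBABDBBCBDBABDBBCBDBBCBDBBCBDBBC ⇒ BD·BA·BD·BD·DDD·BD·BA·BD·BD·DDD·BD·BA·BD·BD·DDD·BD·BA·BD·BBC·BD·BA·BD·BD·DDD·BD·BA·BD·BBC·BD·BA·BD·BD·DDD·BD·BA·BD·BD·DDD·BD·BA·BD·BD·DDD·BD·BA·BD·BD·DDD
    A ↦ BBC
    B ↦ BD
    C ↦ DDD
    D ↦ BA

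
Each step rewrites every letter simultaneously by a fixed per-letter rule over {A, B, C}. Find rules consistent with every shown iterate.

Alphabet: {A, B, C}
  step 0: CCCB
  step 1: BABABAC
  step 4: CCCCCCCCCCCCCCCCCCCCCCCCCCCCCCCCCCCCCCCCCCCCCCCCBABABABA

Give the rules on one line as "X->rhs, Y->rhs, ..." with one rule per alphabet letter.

A->CCC, B->C, C->BA

  step 0 ⇒ step 1: CCCB ⇒ BA·BA·BA·C
    B ↦ C
    C ↦ BA
    A ↦ CCC  (constrained at step 1)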